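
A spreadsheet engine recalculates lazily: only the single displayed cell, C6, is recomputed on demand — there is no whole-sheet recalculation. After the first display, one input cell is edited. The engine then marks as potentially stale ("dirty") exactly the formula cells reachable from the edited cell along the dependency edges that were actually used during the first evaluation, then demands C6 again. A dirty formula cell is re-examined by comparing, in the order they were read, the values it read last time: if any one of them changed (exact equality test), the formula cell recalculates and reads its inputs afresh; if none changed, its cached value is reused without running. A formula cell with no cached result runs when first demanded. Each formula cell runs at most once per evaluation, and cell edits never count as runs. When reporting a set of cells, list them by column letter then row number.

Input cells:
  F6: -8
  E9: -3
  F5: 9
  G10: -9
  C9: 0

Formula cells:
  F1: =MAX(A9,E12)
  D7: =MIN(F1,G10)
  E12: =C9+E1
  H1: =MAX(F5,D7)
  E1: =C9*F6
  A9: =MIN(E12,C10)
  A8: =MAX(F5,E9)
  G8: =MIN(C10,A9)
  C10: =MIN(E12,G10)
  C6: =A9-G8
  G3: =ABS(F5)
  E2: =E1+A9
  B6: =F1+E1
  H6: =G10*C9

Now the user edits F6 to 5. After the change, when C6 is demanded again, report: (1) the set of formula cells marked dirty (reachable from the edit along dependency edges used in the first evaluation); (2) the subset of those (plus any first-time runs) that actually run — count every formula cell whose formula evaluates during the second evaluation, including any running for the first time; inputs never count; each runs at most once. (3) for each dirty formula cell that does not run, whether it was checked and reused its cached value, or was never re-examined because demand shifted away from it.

Marked dirty: A9, C6, C10, E1, E12, G8.
Formula cells that run: E1 — 1 in total.
Checked but reused from cache: A9, C6, C10, E12, G8.
Key observation: the change is absorbed at E1 — it re-runs but produces the same value, and the output's value is unchanged.

First evaluation (everything demanded from the output):
  E1 = 0 * -8 = 0
  E12 = 0 + 0 = 0
  C10 = MIN(0, -9) = -9
  A9 = MIN(0, -9) = -9
  G8 = MIN(-9, -9) = -9
  C6 = -9 - -9 = 0

Propagation after the edit:
  E1: runs — F6 -8->5; result 0 (same value as before).
  E12: checked — values it read are unchanged (C9 unchanged, E1 unchanged); reused cached 0 without running.
  C10: checked — values it read are unchanged (E12 unchanged, G10 unchanged); reused cached -9 without running.
  A9: checked — values it read are unchanged (E12 unchanged, C10 unchanged); reused cached -9 without running.
  G8: checked — values it read are unchanged (C10 unchanged, A9 unchanged); reused cached -9 without running.
  C6: checked — values it read are unchanged (A9 unchanged, G8 unchanged); reused cached 0 without running.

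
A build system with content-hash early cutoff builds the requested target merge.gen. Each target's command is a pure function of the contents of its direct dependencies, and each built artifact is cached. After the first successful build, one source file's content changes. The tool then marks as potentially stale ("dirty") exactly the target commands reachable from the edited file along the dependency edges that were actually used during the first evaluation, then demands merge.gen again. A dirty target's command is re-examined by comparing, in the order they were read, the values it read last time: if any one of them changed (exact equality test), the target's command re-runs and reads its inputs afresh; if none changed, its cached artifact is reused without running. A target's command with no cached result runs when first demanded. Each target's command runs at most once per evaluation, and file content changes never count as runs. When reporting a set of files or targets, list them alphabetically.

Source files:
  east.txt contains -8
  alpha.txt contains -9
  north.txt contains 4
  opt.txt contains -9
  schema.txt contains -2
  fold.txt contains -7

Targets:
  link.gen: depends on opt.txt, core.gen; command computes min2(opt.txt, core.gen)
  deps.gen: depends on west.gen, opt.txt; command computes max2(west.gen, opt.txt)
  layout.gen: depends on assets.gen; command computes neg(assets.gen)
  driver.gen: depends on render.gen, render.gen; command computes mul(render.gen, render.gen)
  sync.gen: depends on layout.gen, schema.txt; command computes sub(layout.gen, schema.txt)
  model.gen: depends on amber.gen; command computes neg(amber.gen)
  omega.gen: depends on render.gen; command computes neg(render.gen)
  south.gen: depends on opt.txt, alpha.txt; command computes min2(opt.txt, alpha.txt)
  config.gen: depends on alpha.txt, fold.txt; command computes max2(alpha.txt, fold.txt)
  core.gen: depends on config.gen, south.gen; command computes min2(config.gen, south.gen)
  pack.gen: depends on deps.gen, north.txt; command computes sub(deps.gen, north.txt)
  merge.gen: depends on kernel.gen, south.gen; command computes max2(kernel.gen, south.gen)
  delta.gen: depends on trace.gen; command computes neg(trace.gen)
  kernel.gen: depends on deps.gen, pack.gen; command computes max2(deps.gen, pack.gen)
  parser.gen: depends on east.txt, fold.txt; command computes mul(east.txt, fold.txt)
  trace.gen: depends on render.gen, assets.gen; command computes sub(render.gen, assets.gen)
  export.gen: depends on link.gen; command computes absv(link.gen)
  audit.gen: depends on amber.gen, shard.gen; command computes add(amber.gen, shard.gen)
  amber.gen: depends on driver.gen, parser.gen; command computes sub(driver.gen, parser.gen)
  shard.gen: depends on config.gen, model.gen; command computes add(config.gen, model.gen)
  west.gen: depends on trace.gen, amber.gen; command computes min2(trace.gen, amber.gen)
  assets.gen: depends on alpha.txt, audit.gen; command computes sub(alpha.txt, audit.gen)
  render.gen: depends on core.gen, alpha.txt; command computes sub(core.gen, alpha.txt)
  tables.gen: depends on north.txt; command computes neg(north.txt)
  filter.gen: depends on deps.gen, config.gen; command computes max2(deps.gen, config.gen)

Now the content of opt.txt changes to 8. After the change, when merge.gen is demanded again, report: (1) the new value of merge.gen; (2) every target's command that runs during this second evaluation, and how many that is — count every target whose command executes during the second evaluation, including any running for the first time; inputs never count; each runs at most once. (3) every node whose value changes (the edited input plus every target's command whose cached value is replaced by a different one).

New value of merge.gen: 8.
Target commands that run: deps.gen, kernel.gen, merge.gen, pack.gen, south.gen — 5 in total.
Values that change: deps.gen, kernel.gen, merge.gen, opt.txt, pack.gen.
Key observation: the cutoff stops propagation at core.gen — its inputs' values are unchanged, so it reuses its cache.

First evaluation (everything demanded from the output):
  config.gen = max2(-9, -7) = -7
  parser.gen = mul(-8, -7) = 56
  south.gen = min2(-9, -9) = -9
  core.gen = min2(-7, -9) = -9
  render.gen = sub(-9, -9) = 0
  driver.gen = mul(0, 0) = 0
  amber.gen = sub(0, 56) = -56
  model.gen = neg(-56) = 56
  shard.gen = add(-7, 56) = 49
  audit.gen = add(-56, 49) = -7
  assets.gen = sub(-9, -7) = -2
  trace.gen = sub(0, -2) = 2
  west.gen = min2(2, -56) = -56
  deps.gen = max2(-56, -9) = -9
  pack.gen = sub(-9, 4) = -13
  kernel.gen = max2(-9, -13) = -9
  merge.gen = max2(-9, -9) = -9

Propagation after the edit:
  south.gen: runs — opt.txt -9->8; result -9 (same value as before).
  core.gen: checked — values it read are unchanged (config.gen unchanged, south.gen unchanged); reused cached -9 without running.
  render.gen: checked — values it read are unchanged (core.gen unchanged, alpha.txt unchanged); reused cached 0 without running.
  driver.gen: checked — values it read are unchanged (render.gen unchanged, render.gen unchanged); reused cached 0 without running.
  amber.gen: checked — values it read are unchanged (driver.gen unchanged, parser.gen unchanged); reused cached -56 without running.
  model.gen: checked — values it read are unchanged (amber.gen unchanged); reused cached 56 without running.
  shard.gen: checked — values it read are unchanged (config.gen unchanged, model.gen unchanged); reused cached 49 without running.
  audit.gen: checked — values it read are unchanged (amber.gen unchanged, shard.gen unchanged); reused cached -7 without running.
  assets.gen: checked — values it read are unchanged (alpha.txt unchanged, audit.gen unchanged); reused cached -2 without running.
  trace.gen: checked — values it read are unchanged (render.gen unchanged, assets.gen unchanged); reused cached 2 without running.
  west.gen: checked — values it read are unchanged (trace.gen unchanged, amber.gen unchanged); reused cached -56 without running.
  deps.gen: runs — opt.txt -9->8; result 8.
  pack.gen: runs — deps.gen -9->8; result 4.
  kernel.gen: runs — deps.gen -9->8; pack.gen -13->4; result 8.
  merge.gen: runs — kernel.gen -9->8; result 8.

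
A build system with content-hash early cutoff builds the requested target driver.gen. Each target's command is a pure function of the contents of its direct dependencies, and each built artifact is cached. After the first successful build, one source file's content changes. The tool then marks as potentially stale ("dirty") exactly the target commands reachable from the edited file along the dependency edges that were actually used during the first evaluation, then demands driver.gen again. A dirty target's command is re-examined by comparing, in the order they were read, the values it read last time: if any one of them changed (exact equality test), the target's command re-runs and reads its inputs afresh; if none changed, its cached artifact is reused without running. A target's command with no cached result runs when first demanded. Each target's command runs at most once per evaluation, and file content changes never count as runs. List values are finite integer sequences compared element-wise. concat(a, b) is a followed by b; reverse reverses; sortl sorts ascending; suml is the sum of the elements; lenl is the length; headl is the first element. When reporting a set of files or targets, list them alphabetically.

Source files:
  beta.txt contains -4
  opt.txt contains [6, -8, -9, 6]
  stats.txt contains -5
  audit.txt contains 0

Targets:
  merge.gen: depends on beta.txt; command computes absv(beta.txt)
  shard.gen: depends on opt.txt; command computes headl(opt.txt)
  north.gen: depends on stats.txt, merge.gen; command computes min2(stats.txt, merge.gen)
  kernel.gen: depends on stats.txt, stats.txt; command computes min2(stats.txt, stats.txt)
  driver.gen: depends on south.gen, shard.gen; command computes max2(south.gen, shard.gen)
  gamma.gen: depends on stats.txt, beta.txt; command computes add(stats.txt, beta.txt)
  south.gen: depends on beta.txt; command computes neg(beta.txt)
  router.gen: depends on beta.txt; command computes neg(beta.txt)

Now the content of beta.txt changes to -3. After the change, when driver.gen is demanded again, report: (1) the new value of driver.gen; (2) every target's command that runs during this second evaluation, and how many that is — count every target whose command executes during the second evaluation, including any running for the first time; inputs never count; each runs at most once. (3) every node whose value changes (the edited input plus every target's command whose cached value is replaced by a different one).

New value of driver.gen: 6.
Target commands that run: driver.gen, south.gen — 2 in total.
Values that change: beta.txt, south.gen.

First evaluation (everything demanded from the output):
  shard.gen = headl([6, -8, -9, 6]) = 6
  south.gen = neg(-4) = 4
  driver.gen = max2(4, 6) = 6

Propagation after the edit:
  south.gen: runs — beta.txt -4->-3; result 3.
  driver.gen: runs — south.gen 4->3; result 6 (same value as before).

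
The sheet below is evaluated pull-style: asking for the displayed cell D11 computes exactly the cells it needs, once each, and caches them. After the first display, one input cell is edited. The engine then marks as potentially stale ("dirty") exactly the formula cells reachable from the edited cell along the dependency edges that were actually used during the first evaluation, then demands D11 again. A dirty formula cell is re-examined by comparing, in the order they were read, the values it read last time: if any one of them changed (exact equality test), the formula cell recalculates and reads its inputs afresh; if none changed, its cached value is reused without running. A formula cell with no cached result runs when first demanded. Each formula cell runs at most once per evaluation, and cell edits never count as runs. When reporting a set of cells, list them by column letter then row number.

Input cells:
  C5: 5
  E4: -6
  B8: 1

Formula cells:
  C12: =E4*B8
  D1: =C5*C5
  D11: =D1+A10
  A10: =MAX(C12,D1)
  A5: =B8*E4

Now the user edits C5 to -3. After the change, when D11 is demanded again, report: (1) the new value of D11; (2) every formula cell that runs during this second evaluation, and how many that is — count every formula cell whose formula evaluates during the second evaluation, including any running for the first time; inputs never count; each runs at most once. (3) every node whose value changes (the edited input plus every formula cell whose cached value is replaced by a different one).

First demand of the output computes:
  C12 = -6 * 1 = -6
  D1 = 5 * 5 = 25
  A10 = MAX(-6, 25) = 25
  D11 = 25 + 25 = 50

After the edit, cleaning proceeds:
  D1: a read changed (C5 5->-3; C5 5->-3) — executes, giving 9.
  A10: a read changed (D1 25->9) — executes, giving 9.
  D11: a read changed (D1 25->9; A10 25->9) — executes, giving 18.

Demanding D11 again yields 18.
3 formula cells run: A10, D1, D11.
The nodes whose values change: A10, C5, D1, D11.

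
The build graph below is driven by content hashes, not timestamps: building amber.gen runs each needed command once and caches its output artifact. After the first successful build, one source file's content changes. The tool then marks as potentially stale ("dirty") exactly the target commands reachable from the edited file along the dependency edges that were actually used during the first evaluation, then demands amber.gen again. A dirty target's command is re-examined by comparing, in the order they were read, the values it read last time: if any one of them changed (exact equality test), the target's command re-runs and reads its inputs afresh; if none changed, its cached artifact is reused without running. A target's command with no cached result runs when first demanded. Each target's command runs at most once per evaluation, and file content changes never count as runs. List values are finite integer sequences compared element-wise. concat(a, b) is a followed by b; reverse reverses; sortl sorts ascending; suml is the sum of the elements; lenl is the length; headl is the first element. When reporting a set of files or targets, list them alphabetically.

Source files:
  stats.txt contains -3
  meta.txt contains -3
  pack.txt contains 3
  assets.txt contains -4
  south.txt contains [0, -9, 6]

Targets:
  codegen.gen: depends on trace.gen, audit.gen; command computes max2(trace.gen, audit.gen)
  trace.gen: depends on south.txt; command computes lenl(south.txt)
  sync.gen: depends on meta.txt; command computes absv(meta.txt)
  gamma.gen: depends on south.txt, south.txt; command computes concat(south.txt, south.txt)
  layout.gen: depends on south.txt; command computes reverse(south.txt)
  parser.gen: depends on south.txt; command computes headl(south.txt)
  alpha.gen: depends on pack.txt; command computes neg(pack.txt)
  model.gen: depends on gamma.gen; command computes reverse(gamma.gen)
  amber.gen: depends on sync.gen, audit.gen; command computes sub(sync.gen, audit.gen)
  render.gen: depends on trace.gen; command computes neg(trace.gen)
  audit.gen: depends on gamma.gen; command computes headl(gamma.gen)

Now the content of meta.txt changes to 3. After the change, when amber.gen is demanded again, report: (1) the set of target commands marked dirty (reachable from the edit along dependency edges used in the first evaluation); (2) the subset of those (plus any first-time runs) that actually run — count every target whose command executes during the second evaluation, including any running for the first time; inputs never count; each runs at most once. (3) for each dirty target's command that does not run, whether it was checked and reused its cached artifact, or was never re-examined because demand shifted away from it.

Dirty set: amber.gen, sync.gen.
Run set: sync.gen (1 run).
Re-examined without running (cache reused): amber.gen.
The important point: sync.gen recomputes to an identical value, and the output ends up unchanged.

Initial pass — values computed on the first demand:
  gamma.gen = concat([0, -9, 6], [0, -9, 6]) = [0, -9, 6, 0, -9, 6]
  audit.gen = headl([0, -9, 6, 0, -9, 6]) = 0
  sync.gen = absv(-3) = 3
  amber.gen = sub(3, 0) = 3

Second demand — change propagation:
  sync.gen: re-runs because meta.txt -3->3; new result 3 (unchanged).
  amber.gen: re-examined; everything it read last time is the same (sync.gen unchanged, audit.gen unchanged) — cache 3 kept, no run.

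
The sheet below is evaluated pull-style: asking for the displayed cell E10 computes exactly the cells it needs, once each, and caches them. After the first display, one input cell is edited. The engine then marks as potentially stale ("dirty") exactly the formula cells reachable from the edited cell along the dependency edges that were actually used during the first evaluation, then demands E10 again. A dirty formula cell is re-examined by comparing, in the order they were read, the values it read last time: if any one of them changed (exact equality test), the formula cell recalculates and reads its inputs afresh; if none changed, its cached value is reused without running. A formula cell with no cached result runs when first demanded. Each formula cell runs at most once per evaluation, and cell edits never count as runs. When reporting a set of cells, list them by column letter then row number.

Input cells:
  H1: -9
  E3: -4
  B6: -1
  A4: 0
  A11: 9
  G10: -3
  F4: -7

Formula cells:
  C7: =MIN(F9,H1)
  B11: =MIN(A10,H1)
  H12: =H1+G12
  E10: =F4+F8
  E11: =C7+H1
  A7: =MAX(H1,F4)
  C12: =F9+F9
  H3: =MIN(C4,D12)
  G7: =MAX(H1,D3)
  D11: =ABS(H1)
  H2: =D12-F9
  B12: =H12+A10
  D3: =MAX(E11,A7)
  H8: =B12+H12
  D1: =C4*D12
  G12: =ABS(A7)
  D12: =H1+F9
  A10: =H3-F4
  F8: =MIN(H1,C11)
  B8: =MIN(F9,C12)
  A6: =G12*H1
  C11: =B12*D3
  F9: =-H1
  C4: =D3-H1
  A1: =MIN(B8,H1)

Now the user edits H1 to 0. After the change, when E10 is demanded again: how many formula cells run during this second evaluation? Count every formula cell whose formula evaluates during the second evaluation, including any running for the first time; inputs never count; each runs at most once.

14 formula cells run: A7, B12, C4, C7, C11, D3, D12, E10, E11, F8, F9, G12, H3, H12.
Note where the cutoff bites: A10 is checked, finds nothing changed, and keeps its cache.

First demand of the output computes:
  A7 = MAX(-9, -7) = -7
  F9 = -(-9) = 9
  C7 = MIN(9, -9) = -9
  D12 = -9 + 9 = 0
  E11 = -9 + -9 = -18
  D3 = MAX(-18, -7) = -7
  C4 = -7 - -9 = 2
  G12 = ABS(-7) = 7
  H3 = MIN(2, 0) = 0
  A10 = 0 - -7 = 7
  H12 = -9 + 7 = -2
  B12 = -2 + 7 = 5
  C11 = 5 * -7 = -35
  F8 = MIN(-9, -35) = -35
  E10 = -7 + -35 = -42

After the edit, cleaning proceeds:
  A7: a read changed (H1 -9->0) — executes, giving 0.
  F9: a read changed (H1 -9->0) — executes, giving 0.
  C7: a read changed (F9 9->0; H1 -9->0) — executes, giving 0.
  D12: a read changed (H1 -9->0; F9 9->0) — executes, giving 0 — identical to its old value.
  E11: a read changed (C7 -9->0; H1 -9->0) — executes, giving 0.
  D3: a read changed (E11 -18->0; A7 -7->0) — executes, giving 0.
  C4: a read changed (D3 -7->0; H1 -9->0) — executes, giving 0.
  G12: a read changed (A7 -7->0) — executes, giving 0.
  H3: a read changed (C4 2->0) — executes, giving 0 — identical to its old value.
  A10: dirty, but its reads are unchanged (H3 unchanged, F4 unchanged); cached 7 stands.
  H12: a read changed (H1 -9->0; G12 7->0) — executes, giving 0.
  B12: a read changed (H12 -2->0) — executes, giving 7.
  C11: a read changed (B12 5->7; D3 -7->0) — executes, giving 0.
  F8: a read changed (H1 -9->0; C11 -35->0) — executes, giving 0.
  E10: a read changed (F8 -35->0) — executes, giving -7.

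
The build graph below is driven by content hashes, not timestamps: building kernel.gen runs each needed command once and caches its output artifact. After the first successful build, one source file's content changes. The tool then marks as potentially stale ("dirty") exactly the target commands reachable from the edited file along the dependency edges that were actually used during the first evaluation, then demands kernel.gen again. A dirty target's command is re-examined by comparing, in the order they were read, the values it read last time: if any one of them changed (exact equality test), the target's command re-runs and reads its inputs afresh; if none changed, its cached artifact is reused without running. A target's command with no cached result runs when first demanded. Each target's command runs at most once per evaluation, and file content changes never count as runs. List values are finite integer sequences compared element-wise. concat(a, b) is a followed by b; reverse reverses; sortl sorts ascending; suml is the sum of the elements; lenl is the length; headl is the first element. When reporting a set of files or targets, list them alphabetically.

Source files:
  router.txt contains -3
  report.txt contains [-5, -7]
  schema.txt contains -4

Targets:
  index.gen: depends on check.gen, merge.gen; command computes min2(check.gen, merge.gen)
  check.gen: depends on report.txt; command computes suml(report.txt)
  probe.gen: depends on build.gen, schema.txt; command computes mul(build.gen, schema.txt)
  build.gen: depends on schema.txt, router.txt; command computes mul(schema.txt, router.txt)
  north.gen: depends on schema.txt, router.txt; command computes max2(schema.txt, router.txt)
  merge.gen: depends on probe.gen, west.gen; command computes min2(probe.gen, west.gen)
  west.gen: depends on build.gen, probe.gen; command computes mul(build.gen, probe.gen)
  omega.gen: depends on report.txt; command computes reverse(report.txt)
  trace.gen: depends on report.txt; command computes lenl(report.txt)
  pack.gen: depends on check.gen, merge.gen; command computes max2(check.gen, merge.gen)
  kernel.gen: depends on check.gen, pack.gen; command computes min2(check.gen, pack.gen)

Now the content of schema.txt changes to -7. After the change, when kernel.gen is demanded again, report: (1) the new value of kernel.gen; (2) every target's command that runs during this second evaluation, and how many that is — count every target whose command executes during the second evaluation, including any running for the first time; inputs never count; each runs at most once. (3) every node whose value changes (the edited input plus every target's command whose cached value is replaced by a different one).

kernel.gen now evaluates to -12.
Run set: build.gen, merge.gen, pack.gen, probe.gen, west.gen (5 run).
Changed values: build.gen, merge.gen, probe.gen, schema.txt, west.gen.
The important point: pack.gen recomputes to an identical value, and the output ends up unchanged.

Initial pass — values computed on the first demand:
  build.gen = mul(-4, -3) = 12
  check.gen = suml([-5, -7]) = -12
  probe.gen = mul(12, -4) = -48
  west.gen = mul(12, -48) = -576
  merge.gen = min2(-48, -576) = -576
  pack.gen = max2(-12, -576) = -12
  kernel.gen = min2(-12, -12) = -12

Second demand — change propagation:
  build.gen: re-runs because schema.txt -4->-7; new result 21.
  probe.gen: re-runs because build.gen 12->21; schema.txt -4->-7; new result -147.
  west.gen: re-runs because build.gen 12->21; probe.gen -48->-147; new result -3087.
  merge.gen: re-runs because probe.gen -48->-147; west.gen -576->-3087; new result -3087.
  pack.gen: re-runs because merge.gen -576->-3087; new result -12 (unchanged).
  kernel.gen: re-examined; everything it read last time is the same (check.gen unchanged, pack.gen unchanged) — cache -12 kept, no run.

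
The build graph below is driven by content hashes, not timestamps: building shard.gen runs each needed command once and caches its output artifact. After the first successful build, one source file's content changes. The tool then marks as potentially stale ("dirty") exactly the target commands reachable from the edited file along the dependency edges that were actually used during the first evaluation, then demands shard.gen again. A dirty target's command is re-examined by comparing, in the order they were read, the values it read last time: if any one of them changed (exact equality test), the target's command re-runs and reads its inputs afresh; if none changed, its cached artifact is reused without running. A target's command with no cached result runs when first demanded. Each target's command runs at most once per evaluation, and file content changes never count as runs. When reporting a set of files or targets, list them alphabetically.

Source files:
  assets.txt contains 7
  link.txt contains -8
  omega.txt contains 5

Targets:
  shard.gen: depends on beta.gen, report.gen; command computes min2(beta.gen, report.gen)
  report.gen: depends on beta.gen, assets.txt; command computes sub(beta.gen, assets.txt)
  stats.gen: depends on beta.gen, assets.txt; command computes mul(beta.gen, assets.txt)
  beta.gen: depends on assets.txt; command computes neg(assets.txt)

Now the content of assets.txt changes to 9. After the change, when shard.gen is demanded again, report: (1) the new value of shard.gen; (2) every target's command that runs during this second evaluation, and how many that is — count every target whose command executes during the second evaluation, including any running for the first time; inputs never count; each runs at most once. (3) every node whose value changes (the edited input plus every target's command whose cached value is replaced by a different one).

shard.gen now evaluates to -18.
Run set: beta.gen, report.gen, shard.gen (3 run).
Changed values: assets.txt, beta.gen, report.gen, shard.gen.

Initial pass — values computed on the first demand:
  beta.gen = neg(7) = -7
  report.gen = sub(-7, 7) = -14
  shard.gen = min2(-7, -14) = -14

Second demand — change propagation:
  beta.gen: re-runs because assets.txt 7->9; new result -9.
  report.gen: re-runs because beta.gen -7->-9; assets.txt 7->9; new result -18.
  shard.gen: re-runs because beta.gen -7->-9; report.gen -14->-18; new result -18.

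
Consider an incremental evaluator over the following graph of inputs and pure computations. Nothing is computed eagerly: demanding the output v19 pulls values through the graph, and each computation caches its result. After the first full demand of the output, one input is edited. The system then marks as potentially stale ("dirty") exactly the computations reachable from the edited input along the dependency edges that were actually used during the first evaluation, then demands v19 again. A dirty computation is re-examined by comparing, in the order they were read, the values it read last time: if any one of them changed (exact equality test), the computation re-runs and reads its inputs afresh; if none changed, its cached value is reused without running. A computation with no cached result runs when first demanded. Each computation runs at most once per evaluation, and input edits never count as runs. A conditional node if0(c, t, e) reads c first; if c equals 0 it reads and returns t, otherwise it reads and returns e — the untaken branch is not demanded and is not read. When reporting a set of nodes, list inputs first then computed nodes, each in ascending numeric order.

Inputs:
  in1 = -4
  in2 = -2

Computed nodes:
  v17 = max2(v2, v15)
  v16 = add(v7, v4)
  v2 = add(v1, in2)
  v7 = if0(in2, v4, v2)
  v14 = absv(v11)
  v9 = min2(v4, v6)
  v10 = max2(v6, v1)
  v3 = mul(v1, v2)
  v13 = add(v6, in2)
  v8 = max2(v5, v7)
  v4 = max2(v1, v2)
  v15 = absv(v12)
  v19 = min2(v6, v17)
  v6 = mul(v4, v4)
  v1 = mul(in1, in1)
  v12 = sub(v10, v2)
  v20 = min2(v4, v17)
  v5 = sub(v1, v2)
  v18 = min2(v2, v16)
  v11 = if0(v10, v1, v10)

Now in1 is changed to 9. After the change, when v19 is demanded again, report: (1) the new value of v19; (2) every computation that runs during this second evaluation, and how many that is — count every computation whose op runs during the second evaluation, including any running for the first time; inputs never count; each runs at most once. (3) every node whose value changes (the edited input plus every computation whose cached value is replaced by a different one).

v19 now evaluates to 6482.
Run set: v1, v2, v4, v6, v10, v12, v15, v17, v19 (9 run).
Changed values: in1, v1, v2, v4, v6, v10, v12, v15, v17, v19.

Initial pass — values computed on the first demand:
  v1 = mul(-4, -4) = 16
  v2 = add(16, -2) = 14
  v4 = max2(16, 14) = 16
  v6 = mul(16, 16) = 256
  v10 = max2(256, 16) = 256
  v12 = sub(256, 14) = 242
  v15 = absv(242) = 242
  v17 = max2(14, 242) = 242
  v19 = min2(256, 242) = 242

Second demand — change propagation:
  v1: re-runs because in1 -4->9; in1 -4->9; new result 81.
  v2: re-runs because v1 16->81; new result 79.
  v4: re-runs because v1 16->81; v2 14->79; new result 81.
  v6: re-runs because v4 16->81; v4 16->81; new result 6561.
  v10: re-runs because v6 256->6561; v1 16->81; new result 6561.
  v12: re-runs because v10 256->6561; v2 14->79; new result 6482.
  v15: re-runs because v12 242->6482; new result 6482.
  v17: re-runs because v2 14->79; v15 242->6482; new result 6482.
  v19: re-runs because v6 256->6561; v17 242->6482; new result 6482.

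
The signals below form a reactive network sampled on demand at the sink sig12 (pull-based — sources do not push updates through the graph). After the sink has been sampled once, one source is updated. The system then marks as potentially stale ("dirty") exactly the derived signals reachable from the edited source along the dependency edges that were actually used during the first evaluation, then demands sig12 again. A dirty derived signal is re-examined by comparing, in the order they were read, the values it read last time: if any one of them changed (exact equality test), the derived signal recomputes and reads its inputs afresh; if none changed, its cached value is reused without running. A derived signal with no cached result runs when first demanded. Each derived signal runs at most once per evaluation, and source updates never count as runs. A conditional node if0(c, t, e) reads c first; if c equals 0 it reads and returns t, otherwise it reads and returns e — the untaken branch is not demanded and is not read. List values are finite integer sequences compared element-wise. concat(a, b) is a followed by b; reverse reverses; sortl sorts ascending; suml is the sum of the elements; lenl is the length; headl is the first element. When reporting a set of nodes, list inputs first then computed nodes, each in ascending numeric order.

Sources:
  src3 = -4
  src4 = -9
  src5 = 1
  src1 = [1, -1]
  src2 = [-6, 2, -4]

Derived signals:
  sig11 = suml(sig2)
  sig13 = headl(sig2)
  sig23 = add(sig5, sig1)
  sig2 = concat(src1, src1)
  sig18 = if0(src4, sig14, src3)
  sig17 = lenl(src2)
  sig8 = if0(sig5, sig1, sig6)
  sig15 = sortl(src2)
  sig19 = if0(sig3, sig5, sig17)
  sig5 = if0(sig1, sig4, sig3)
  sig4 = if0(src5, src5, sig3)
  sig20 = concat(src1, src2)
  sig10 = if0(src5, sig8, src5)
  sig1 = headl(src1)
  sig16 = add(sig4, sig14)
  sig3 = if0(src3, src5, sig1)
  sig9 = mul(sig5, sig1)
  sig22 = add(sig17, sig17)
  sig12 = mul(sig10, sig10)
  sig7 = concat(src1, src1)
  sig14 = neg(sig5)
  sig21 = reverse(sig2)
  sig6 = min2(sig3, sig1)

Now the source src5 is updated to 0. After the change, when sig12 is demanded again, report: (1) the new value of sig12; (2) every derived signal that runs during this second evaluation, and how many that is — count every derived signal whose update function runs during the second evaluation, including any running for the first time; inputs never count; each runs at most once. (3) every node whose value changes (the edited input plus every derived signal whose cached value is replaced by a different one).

Initial pass — values computed on the first demand:
  sig10 = if0(src5=1 -> else branch src5) = 1
  sig12 = mul(1, 1) = 1

Second demand — change propagation:
  sig1: newly demanded (no cache) — executes and yields 1.
  sig3: newly demanded (no cache) — executes and yields 1.
  sig5: newly demanded (no cache) — executes and yields 1.
  sig6: newly demanded (no cache) — executes and yields 1.
  sig8: newly demanded (no cache) — executes and yields 1.
  sig10: re-runs because src5 1->0; src5 1->0; new result 1 (unchanged).
  sig12: re-examined; everything it read last time is the same (sig10 unchanged, sig10 unchanged) — cache 1 kept, no run.

The important point: the flipped condition pulls in fresh nodes; sig1, sig3, sig5, sig6, sig8 run for the first time.

sig12 now evaluates to 1.
Run set: sig1, sig3, sig5, sig6, sig8, sig10 (6 run).
Changed values: src5.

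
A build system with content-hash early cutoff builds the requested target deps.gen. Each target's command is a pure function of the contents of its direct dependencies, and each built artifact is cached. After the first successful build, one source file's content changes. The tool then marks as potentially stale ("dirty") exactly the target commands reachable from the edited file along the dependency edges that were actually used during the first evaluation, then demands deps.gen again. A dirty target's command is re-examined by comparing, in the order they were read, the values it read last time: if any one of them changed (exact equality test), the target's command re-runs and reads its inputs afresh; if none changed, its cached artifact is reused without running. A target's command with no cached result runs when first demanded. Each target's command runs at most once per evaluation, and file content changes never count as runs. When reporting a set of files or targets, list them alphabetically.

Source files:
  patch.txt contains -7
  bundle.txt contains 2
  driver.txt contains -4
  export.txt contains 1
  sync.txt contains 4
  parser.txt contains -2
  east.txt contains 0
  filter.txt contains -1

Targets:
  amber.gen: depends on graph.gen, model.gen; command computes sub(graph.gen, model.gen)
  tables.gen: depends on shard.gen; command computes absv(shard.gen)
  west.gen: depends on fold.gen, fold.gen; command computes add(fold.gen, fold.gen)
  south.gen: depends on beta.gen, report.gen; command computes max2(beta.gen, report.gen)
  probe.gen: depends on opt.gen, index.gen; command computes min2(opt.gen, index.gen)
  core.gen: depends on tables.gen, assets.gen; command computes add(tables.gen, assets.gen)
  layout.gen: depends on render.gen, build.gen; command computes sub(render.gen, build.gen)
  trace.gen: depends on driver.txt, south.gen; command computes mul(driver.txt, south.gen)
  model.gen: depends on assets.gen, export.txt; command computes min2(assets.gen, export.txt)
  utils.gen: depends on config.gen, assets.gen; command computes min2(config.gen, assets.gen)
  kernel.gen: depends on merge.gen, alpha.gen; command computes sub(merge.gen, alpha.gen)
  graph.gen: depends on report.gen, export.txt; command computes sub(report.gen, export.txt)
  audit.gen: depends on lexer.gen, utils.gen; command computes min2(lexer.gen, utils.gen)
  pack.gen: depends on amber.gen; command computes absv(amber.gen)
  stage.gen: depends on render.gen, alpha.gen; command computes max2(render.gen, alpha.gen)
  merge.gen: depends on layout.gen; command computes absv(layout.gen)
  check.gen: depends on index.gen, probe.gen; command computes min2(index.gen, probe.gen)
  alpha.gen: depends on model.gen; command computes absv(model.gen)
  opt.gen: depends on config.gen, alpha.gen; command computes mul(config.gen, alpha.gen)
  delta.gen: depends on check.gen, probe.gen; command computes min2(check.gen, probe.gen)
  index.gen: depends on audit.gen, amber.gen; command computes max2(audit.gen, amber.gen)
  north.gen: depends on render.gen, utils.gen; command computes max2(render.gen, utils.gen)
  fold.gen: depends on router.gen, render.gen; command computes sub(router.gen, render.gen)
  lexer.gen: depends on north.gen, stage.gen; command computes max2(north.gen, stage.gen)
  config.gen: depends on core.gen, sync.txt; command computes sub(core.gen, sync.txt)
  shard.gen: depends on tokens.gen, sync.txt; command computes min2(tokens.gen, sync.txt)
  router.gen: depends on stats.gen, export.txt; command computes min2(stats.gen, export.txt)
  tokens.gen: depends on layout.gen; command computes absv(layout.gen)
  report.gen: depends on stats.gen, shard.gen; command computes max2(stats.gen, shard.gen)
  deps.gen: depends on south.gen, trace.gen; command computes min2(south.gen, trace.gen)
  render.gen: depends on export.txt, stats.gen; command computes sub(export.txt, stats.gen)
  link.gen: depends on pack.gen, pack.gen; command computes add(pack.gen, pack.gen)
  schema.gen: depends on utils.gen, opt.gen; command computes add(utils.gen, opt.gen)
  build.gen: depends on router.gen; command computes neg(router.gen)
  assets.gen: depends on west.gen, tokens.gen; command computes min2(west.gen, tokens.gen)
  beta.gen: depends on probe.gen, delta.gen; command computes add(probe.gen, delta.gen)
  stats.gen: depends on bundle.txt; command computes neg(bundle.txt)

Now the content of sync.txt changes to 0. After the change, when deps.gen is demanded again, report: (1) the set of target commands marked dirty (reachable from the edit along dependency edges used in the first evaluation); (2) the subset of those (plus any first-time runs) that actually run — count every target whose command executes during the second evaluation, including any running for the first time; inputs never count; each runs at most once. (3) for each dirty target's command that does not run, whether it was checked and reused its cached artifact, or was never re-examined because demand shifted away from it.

First evaluation (everything demanded from the output):
  stats.gen = neg(2) = -2
  render.gen = sub(1, -2) = 3
  router.gen = min2(-2, 1) = -2
  build.gen = neg(-2) = 2
  fold.gen = sub(-2, 3) = -5
  layout.gen = sub(3, 2) = 1
  tokens.gen = absv(1) = 1
  shard.gen = min2(1, 4) = 1
  report.gen = max2(-2, 1) = 1
  graph.gen = sub(1, 1) = 0
  tables.gen = absv(1) = 1
  west.gen = add(-5, -5) = -10
  assets.gen = min2(-10, 1) = -10
  core.gen = add(1, -10) = -9
  config.gen = sub(-9, 4) = -13
  model.gen = min2(-10, 1) = -10
  alpha.gen = absv(-10) = 10
  amber.gen = sub(0, -10) = 10
  opt.gen = mul(-13, 10) = -130
  stage.gen = max2(3, 10) = 10
  utils.gen = min2(-13, -10) = -13
  north.gen = max2(3, -13) = 3
  lexer.gen = max2(3, 10) = 10
  audit.gen = min2(10, -13) = -13
  index.gen = max2(-13, 10) = 10
  probe.gen = min2(-130, 10) = -130
  check.gen = min2(10, -130) = -130
  delta.gen = min2(-130, -130) = -130
  beta.gen = add(-130, -130) = -260
  south.gen = max2(-260, 1) = 1
  trace.gen = mul(-4, 1) = -4
  deps.gen = min2(1, -4) = -4

Propagation after the edit:
  shard.gen: runs — sync.txt 4->0; result 0.
  report.gen: runs — shard.gen 1->0; result 0.
  graph.gen: runs — report.gen 1->0; result -1.
  amber.gen: runs — graph.gen 0->-1; result 9.
  tables.gen: runs — shard.gen 1->0; result 0.
  core.gen: runs — tables.gen 1->0; result -10.
  config.gen: runs — core.gen -9->-10; sync.txt 4->0; result -10.
  opt.gen: runs — config.gen -13->-10; result -100.
  utils.gen: runs — config.gen -13->-10; result -10.
  north.gen: runs — utils.gen -13->-10; result 3 (same value as before).
  lexer.gen: checked — values it read are unchanged (north.gen unchanged, stage.gen unchanged); reused cached 10 without running.
  audit.gen: runs — utils.gen -13->-10; result -10.
  index.gen: runs — audit.gen -13->-10; amber.gen 10->9; result 9.
  probe.gen: runs — opt.gen -130->-100; index.gen 10->9; result -100.
  check.gen: runs — index.gen 10->9; probe.gen -130->-100; result -100.
  delta.gen: runs — check.gen -130->-100; probe.gen -130->-100; result -100.
  beta.gen: runs — probe.gen -130->-100; delta.gen -130->-100; result -200.
  south.gen: runs — beta.gen -260->-200; report.gen 1->0; result 0.
  trace.gen: runs — south.gen 1->0; result 0.
  deps.gen: runs — south.gen 1->0; trace.gen -4->0; result 0.

Key observation: the cutoff stops propagation at lexer.gen — its inputs' values are unchanged, so it reuses its cache.

Marked dirty: amber.gen, audit.gen, beta.gen, check.gen, config.gen, core.gen, delta.gen, deps.gen, graph.gen, index.gen, lexer.gen, north.gen, opt.gen, probe.gen, report.gen, shard.gen, south.gen, tables.gen, trace.gen, utils.gen.
Target commands that run: amber.gen, audit.gen, beta.gen, check.gen, config.gen, core.gen, delta.gen, deps.gen, graph.gen, index.gen, north.gen, opt.gen, probe.gen, report.gen, shard.gen, south.gen, tables.gen, trace.gen, utils.gen — 19 in total.
Checked but reused from cache: lexer.gen.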